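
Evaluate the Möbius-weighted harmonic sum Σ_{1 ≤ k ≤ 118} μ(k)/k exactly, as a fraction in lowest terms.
Σ μ(k)/k = -15737497915954857147134437054129315012197155/903144418297645936804148751186961785522133914

Values of μ(k) for 1 ≤ k ≤ 118: μ(1) = 1, μ(2) = -1, μ(3) = -1, μ(5) = -1, μ(6) = 1, μ(7) = -1, μ(10) = 1, μ(11) = -1, μ(13) = -1, μ(14) = 1, μ(15) = 1, μ(17) = -1, μ(19) = -1, μ(21) = 1, μ(22) = 1, μ(23) = -1, μ(26) = 1, μ(29) = -1, μ(30) = -1, μ(31) = -1, μ(33) = 1, μ(34) = 1, μ(35) = 1, μ(37) = -1, μ(38) = 1, μ(39) = 1, μ(41) = -1, μ(42) = -1, μ(43) = -1, μ(46) = 1, μ(47) = -1, μ(51) = 1, μ(53) = -1, μ(55) = 1, μ(57) = 1, μ(58) = 1, μ(59) = -1, μ(61) = -1, μ(62) = 1, μ(65) = 1, μ(66) = -1, μ(67) = -1, μ(69) = 1, μ(70) = -1, μ(71) = -1, μ(73) = -1, μ(74) = 1, μ(77) = 1, μ(78) = -1, μ(79) = -1, μ(82) = 1, μ(83) = -1, μ(85) = 1, μ(86) = 1, μ(87) = 1, μ(89) = -1, μ(91) = 1, μ(93) = 1, μ(94) = 1, μ(95) = 1, μ(97) = -1, μ(101) = -1, μ(102) = -1, μ(103) = -1, μ(105) = -1, μ(106) = 1, μ(107) = -1, μ(109) = -1, μ(110) = -1, μ(111) = 1, μ(113) = -1, μ(114) = -1, μ(115) = 1, μ(118) = 1, with μ = 0 on non-squarefree integers. Summing μ(k)/k for k where μ(k) ≠ 0 gives -15737497915954857147134437054129315012197155/903144418297645936804148751186961785522133914 ≈ -0.0174. (PNT ⟺ this sum → 0 as n → ∞.)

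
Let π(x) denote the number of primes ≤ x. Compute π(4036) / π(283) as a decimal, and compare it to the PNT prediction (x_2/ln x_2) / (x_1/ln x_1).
π(4036)/π(283) = 557/61 ≈ 9.1311;  PNT prediction ≈ 9.6968.

π(283) = 61 and π(4036) = 557, so π(4036)/π(283) ≈ 9.1311. The PNT-predicted ratio is (4036/ln(4036)) / (283/ln(283)) ≈ 9.6968. The two agree to within a few percent, as expected.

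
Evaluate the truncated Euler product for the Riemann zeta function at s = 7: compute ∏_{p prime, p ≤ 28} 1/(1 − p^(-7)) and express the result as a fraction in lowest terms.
∏ = 48232764637425582400715871008195503014129789903328125/47833390398549347808770198286798982719063238904795968

The primes p ≤ 28 are [2, 3, 5, 7, 11, 13, 17, 19, 23]. For each prime, (1 − 1/p^7)^(-1) = p^7 / (p^7 − 1). The product is (1 − 1/2^7)^(-1), (1 − 1/3^7)^(-1), (1 − 1/5^7)^(-1), (1 − 1/7^7)^(-1), (1 − 1/11^7)^(-1), (1 − 1/13^7)^(-1), (1 − 1/17^7)^(-1), (1 − 1/19^7)^(-1), (1 − 1/23^7)^(-1) = ∏ p^7 / (p^7 − 1) = 48232764637425582400715871008195503014129789903328125/47833390398549347808770198286798982719063238904795968.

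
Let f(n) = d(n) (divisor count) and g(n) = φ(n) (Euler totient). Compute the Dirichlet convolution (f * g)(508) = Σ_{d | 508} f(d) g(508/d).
(d * φ)(508) = 896

Divisors of 508: [1, 2, 4, 127, 254, 508]. For each d | 508:
  d = 1: d(1) · φ(508/1) = 1 · 252 = 252
  d = 2: d(2) · φ(508/2) = 2 · 126 = 252
  d = 4: d(4) · φ(508/4) = 3 · 126 = 378
  d = 127: d(127) · φ(508/127) = 2 · 2 = 4
  d = 254: d(254) · φ(508/254) = 4 · 1 = 4
  d = 508: d(508) · φ(508/508) = 6 · 1 = 6
Summing: (d * φ)(508) = 252 + 252 + 378 + 4 + 4 + 6 = 896.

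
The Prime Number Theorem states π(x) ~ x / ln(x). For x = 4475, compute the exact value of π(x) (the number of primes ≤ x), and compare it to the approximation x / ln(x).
π(4475) = 607;  x/ln(x) ≈ 532.34;  relative error ≈ 12.30%.

Directly count primes up to 4475: π(4475) = 607. The PNT approximation gives 4475/ln(4475) ≈ 4475/8.40626 ≈ 532.34. Relative error (π(x) − x/ln(x)) / π(x) ≈ 12.30%; the approximation is known to undercount slightly (Li(x) is a better estimate).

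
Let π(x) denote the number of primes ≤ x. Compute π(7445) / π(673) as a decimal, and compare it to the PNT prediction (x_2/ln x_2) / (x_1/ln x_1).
π(7445)/π(673) = 942/122 ≈ 7.7213;  PNT prediction ≈ 8.0800.

π(673) = 122 and π(7445) = 942, so π(7445)/π(673) ≈ 7.7213. The PNT-predicted ratio is (7445/ln(7445)) / (673/ln(673)) ≈ 8.0800. The two agree to within a few percent, as expected.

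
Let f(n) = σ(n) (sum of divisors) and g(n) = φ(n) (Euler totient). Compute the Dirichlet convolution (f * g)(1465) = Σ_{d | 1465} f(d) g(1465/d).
(σ * φ)(1465) = 5860

Divisors of 1465: [1, 5, 293, 1465]. For each d | 1465:
  d = 1: σ(1) · φ(1465/1) = 1 · 1168 = 1168
  d = 5: σ(5) · φ(1465/5) = 6 · 292 = 1752
  d = 293: σ(293) · φ(1465/293) = 294 · 4 = 1176
  d = 1465: σ(1465) · φ(1465/1465) = 1764 · 1 = 1764
Summing: (σ * φ)(1465) = 1168 + 1752 + 1176 + 1764 = 5860.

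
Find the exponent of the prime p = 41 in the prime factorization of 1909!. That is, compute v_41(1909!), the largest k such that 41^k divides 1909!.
v_41(1909!) = 47

Legendre's formula: v_p(n!) = Σ_{k ≥ 1} ⌊n / p^k⌋. For p = 41, n = 1909, the terms are:
  ⌊1909/41^1⌋ = ⌊1909/41⌋ = 46
  ⌊1909/41^2⌋ = ⌊1909/1681⌋ = 1
(the next term ⌊1909/41^3⌋ = 0, terminating the sum). Summing: v_41(1909!) = 46 + 1 = 47.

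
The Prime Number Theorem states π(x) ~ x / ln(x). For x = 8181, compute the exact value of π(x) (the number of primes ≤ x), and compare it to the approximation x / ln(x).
π(8181) = 1027;  x/ln(x) ≈ 908.03;  relative error ≈ 11.58%.

Directly count primes up to 8181: π(8181) = 1027. The PNT approximation gives 8181/ln(8181) ≈ 8181/9.00957 ≈ 908.03. Relative error (π(x) − x/ln(x)) / π(x) ≈ 11.58%; the approximation is known to undercount slightly (Li(x) is a better estimate).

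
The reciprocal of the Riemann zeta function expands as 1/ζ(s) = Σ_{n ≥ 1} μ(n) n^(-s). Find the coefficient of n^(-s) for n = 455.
μ(455) = -1

Factor n = 455 = 5 · 7 · 13. μ(n) = 0 if any exponent ≥ 2 (not squarefree); otherwise μ(n) = (−1)^{ω(n)} where ω(n) is the number of distinct prime factors. Applying: μ(455) = -1.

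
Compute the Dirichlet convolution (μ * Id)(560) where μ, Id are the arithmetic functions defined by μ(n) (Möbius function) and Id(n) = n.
(μ * Id)(560) = 192

Divisors of 560: [1, 2, 4, 5, 7, 8, 10, 14, 16, 20, 28, 35, 40, 56, 70, 80, 112, 140, 280, 560]. For each d | 560:
  d = 1: μ(1) · Id(560/1) = 1 · 560 = 560
  d = 2: μ(2) · Id(560/2) = -1 · 280 = -280
  d = 4: μ(4) · Id(560/4) = 0 · 140 = 0
  d = 5: μ(5) · Id(560/5) = -1 · 112 = -112
  d = 7: μ(7) · Id(560/7) = -1 · 80 = -80
  d = 8: μ(8) · Id(560/8) = 0 · 70 = 0
  d = 10: μ(10) · Id(560/10) = 1 · 56 = 56
  d = 14: μ(14) · Id(560/14) = 1 · 40 = 40
  d = 16: μ(16) · Id(560/16) = 0 · 35 = 0
  d = 20: μ(20) · Id(560/20) = 0 · 28 = 0
  d = 28: μ(28) · Id(560/28) = 0 · 20 = 0
  d = 35: μ(35) · Id(560/35) = 1 · 16 = 16
  d = 40: μ(40) · Id(560/40) = 0 · 14 = 0
  d = 56: μ(56) · Id(560/56) = 0 · 10 = 0
  d = 70: μ(70) · Id(560/70) = -1 · 8 = -8
  d = 80: μ(80) · Id(560/80) = 0 · 7 = 0
  d = 112: μ(112) · Id(560/112) = 0 · 5 = 0
  d = 140: μ(140) · Id(560/140) = 0 · 4 = 0
  d = 280: μ(280) · Id(560/280) = 0 · 2 = 0
  d = 560: μ(560) · Id(560/560) = 0 · 1 = 0
Summing: (μ * Id)(560) = 560 + -280 + 0 + -112 + -80 + 0 + 56 + 40 + 0 + 0 + 0 + 16 + 0 + 0 + -8 + 0 + 0 + 0 + 0 + 0 = 192.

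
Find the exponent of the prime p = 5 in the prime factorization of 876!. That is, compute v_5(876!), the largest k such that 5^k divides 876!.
v_5(876!) = 218

Legendre's formula: v_p(n!) = Σ_{k ≥ 1} ⌊n / p^k⌋. For p = 5, n = 876, the terms are:
  ⌊876/5^1⌋ = ⌊876/5⌋ = 175
  ⌊876/5^2⌋ = ⌊876/25⌋ = 35
  ⌊876/5^3⌋ = ⌊876/125⌋ = 7
  ⌊876/5^4⌋ = ⌊876/625⌋ = 1
(the next term ⌊876/5^5⌋ = 0, terminating the sum). Summing: v_5(876!) = 175 + 35 + 7 + 1 = 218.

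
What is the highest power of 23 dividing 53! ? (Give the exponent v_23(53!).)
v_23(53!) = 2

Legendre's formula: v_p(n!) = Σ_{k ≥ 1} ⌊n / p^k⌋. For p = 23, n = 53, the terms are:
  ⌊53/23^1⌋ = ⌊53/23⌋ = 2
(the next term ⌊53/23^2⌋ = 0, terminating the sum). Summing: v_23(53!) = 2 = 2.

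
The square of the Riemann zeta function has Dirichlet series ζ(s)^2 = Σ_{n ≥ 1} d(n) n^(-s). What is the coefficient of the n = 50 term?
d(50) = 6

ζ(s)^2 = (Σ 1/m^s)(Σ 1/k^s). The coefficient of 1/n^s in the product is the number of ordered pairs (m, k) with mk = n, which equals d(n). For n = 50, divisors are [1, 2, 5, 10, 25, 50], so d(50) = 6.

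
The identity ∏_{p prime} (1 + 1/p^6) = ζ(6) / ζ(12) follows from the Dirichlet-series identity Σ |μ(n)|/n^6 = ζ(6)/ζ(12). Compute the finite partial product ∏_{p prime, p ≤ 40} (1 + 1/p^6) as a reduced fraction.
∏ = 1409064908372656074115629844532678533864664016937571914400/1385384845877129271600296064992669038424816672643778985121

The primes p ≤ 40 are [2, 3, 5, 7, 11, 13, 17, 19, 23, 29, 31, 37]. For each, (1 + 1/p^6) = (p^6 + 1)/p^6. Multiplying these fractions over p ∈ [2, 3, 5, 7, 11, 13, 17, 19, 23, 29, 31, 37] gives 1409064908372656074115629844532678533864664016937571914400/1385384845877129271600296064992669038424816672643778985121. (In the limit P → ∞ this tends to ζ(6)/ζ(12).)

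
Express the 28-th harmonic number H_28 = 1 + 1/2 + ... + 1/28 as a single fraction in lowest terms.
H_28 = 315404588903/80313433200

Direct summation: H_28 = 1 + 1/2 + ... + 1/28. The least common denominator is lcm(1, ..., 28) = 80313433200; over this denominator the numerator is 80313433200 + 40156716600 + 26771144400 + 20078358300 + 16062686640 + 13385572200 + 11473347600 + 10039179150 + 8923714800 + 8031343320 + 7301221200 + 6692786100 + 6177956400 + 5736673800 + 5354228880 + 5019589575 + 4724319600 + 4461857400 + 4227022800 + 4015671660 + 3824449200 + 3650610600 + 3491888400 + 3346393050 + 3212537328 + 3088978200 + 2974571600 + 2868336900 = 315404588903, so H_28 = 315404588903/80313433200 (already in lowest terms) ≈ 3.92717. (The PNT-adjacent estimate ln(28) + γ ≈ 3.90942 matches within O(1/n).)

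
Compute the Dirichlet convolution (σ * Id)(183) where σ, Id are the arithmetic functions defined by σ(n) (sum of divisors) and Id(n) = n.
(σ * Id)(183) = 861

Divisors of 183: [1, 3, 61, 183]. For each d | 183:
  d = 1: σ(1) · Id(183/1) = 1 · 183 = 183
  d = 3: σ(3) · Id(183/3) = 4 · 61 = 244
  d = 61: σ(61) · Id(183/61) = 62 · 3 = 186
  d = 183: σ(183) · Id(183/183) = 248 · 1 = 248
Summing: (σ * Id)(183) = 183 + 244 + 186 + 248 = 861.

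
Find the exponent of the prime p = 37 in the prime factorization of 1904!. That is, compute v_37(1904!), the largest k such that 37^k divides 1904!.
v_37(1904!) = 52

Legendre's formula: v_p(n!) = Σ_{k ≥ 1} ⌊n / p^k⌋. For p = 37, n = 1904, the terms are:
  ⌊1904/37^1⌋ = ⌊1904/37⌋ = 51
  ⌊1904/37^2⌋ = ⌊1904/1369⌋ = 1
(the next term ⌊1904/37^3⌋ = 0, terminating the sum). Summing: v_37(1904!) = 51 + 1 = 52.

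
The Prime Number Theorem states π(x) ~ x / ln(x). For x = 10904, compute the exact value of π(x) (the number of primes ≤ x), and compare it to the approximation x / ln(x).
π(10904) = 1326;  x/ln(x) ≈ 1172.87;  relative error ≈ 11.55%.

Directly count primes up to 10904: π(10904) = 1326. The PNT approximation gives 10904/ln(10904) ≈ 10904/9.29688 ≈ 1172.87. Relative error (π(x) − x/ln(x)) / π(x) ≈ 11.55%; the approximation is known to undercount slightly (Li(x) is a better estimate).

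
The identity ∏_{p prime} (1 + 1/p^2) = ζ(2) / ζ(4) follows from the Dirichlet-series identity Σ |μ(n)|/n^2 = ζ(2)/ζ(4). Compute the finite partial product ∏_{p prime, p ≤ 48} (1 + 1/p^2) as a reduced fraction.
∏ = 101793085732936000000000/67237345888235944242129

The primes p ≤ 48 are [2, 3, 5, 7, 11, 13, 17, 19, 23, 29, 31, 37, 41, 43, 47]. For each, (1 + 1/p^2) = (p^2 + 1)/p^2. Multiplying these fractions over p ∈ [2, 3, 5, 7, 11, 13, 17, 19, 23, 29, 31, 37, 41, 43, 47] gives 101793085732936000000000/67237345888235944242129. (In the limit P → ∞ this tends to ζ(2)/ζ(4).)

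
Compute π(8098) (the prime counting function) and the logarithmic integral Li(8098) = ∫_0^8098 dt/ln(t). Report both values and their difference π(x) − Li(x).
π(8098) = 1018;  Li(8098) ≈ 1037.31;  π(x) − Li(x) ≈ -19.31.

Direct count of primes ≤ 8098 gives π(8098) = 1018. Numerical evaluation of the logarithmic integral gives Li(8098) ≈ 1037.31. The difference π(x) − Li(x) ≈ -19.31 is typically negative for small/moderate x (Li(x) overestimates), though Littlewood's theorem shows this sign changes infinitely often.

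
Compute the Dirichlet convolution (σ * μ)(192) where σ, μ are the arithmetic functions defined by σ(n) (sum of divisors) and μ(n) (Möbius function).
(σ * μ)(192) = 192

Divisors of 192: [1, 2, 3, 4, 6, 8, 12, 16, 24, 32, 48, 64, 96, 192]. For each d | 192:
  d = 1: σ(1) · μ(192/1) = 1 · 0 = 0
  d = 2: σ(2) · μ(192/2) = 3 · 0 = 0
  d = 3: σ(3) · μ(192/3) = 4 · 0 = 0
  d = 4: σ(4) · μ(192/4) = 7 · 0 = 0
  d = 6: σ(6) · μ(192/6) = 12 · 0 = 0
  d = 8: σ(8) · μ(192/8) = 15 · 0 = 0
  d = 12: σ(12) · μ(192/12) = 28 · 0 = 0
  d = 16: σ(16) · μ(192/16) = 31 · 0 = 0
  d = 24: σ(24) · μ(192/24) = 60 · 0 = 0
  d = 32: σ(32) · μ(192/32) = 63 · 1 = 63
  d = 48: σ(48) · μ(192/48) = 124 · 0 = 0
  d = 64: σ(64) · μ(192/64) = 127 · -1 = -127
  d = 96: σ(96) · μ(192/96) = 252 · -1 = -252
  d = 192: σ(192) · μ(192/192) = 508 · 1 = 508
Summing: (σ * μ)(192) = 0 + 0 + 0 + 0 + 0 + 0 + 0 + 0 + 0 + 63 + 0 + -127 + -252 + 508 = 192.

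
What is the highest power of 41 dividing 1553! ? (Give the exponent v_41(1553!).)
v_41(1553!) = 37

Legendre's formula: v_p(n!) = Σ_{k ≥ 1} ⌊n / p^k⌋. For p = 41, n = 1553, the terms are:
  ⌊1553/41^1⌋ = ⌊1553/41⌋ = 37
(the next term ⌊1553/41^2⌋ = 0, terminating the sum). Summing: v_41(1553!) = 37 = 37.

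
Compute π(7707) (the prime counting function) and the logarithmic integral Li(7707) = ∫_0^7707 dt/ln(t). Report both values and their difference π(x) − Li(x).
π(7707) = 978;  Li(7707) ≈ 993.75;  π(x) − Li(x) ≈ -15.75.

Direct count of primes ≤ 7707 gives π(7707) = 978. Numerical evaluation of the logarithmic integral gives Li(7707) ≈ 993.75. The difference π(x) − Li(x) ≈ -15.75 is typically negative for small/moderate x (Li(x) overestimates), though Littlewood's theorem shows this sign changes infinitely often.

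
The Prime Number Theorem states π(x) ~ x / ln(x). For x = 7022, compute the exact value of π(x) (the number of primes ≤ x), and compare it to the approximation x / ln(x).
π(7022) = 903;  x/ln(x) ≈ 792.84;  relative error ≈ 12.20%.

Directly count primes up to 7022: π(7022) = 903. The PNT approximation gives 7022/ln(7022) ≈ 7022/8.85680 ≈ 792.84. Relative error (π(x) − x/ln(x)) / π(x) ≈ 12.20%; the approximation is known to undercount slightly (Li(x) is a better estimate).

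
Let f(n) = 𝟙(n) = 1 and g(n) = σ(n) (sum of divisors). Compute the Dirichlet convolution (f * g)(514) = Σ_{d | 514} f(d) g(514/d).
(𝟙 * σ)(514) = 1036

Divisors of 514: [1, 2, 257, 514]. For each d | 514:
  d = 1: 𝟙(1) · σ(514/1) = 1 · 774 = 774
  d = 2: 𝟙(2) · σ(514/2) = 1 · 258 = 258
  d = 257: 𝟙(257) · σ(514/257) = 1 · 3 = 3
  d = 514: 𝟙(514) · σ(514/514) = 1 · 1 = 1
Summing: (𝟙 * σ)(514) = 774 + 258 + 3 + 1 = 1036.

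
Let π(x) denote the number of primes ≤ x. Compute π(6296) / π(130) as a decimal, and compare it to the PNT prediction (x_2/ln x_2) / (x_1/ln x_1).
π(6296)/π(130) = 818/31 ≈ 26.3871;  PNT prediction ≈ 26.9487.

π(130) = 31 and π(6296) = 818, so π(6296)/π(130) ≈ 26.3871. The PNT-predicted ratio is (6296/ln(6296)) / (130/ln(130)) ≈ 26.9487. The two agree to within a few percent, as expected.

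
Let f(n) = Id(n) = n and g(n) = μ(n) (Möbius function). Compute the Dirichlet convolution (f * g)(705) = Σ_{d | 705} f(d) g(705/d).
(Id * μ)(705) = 368

Divisors of 705: [1, 3, 5, 15, 47, 141, 235, 705]. For each d | 705:
  d = 1: Id(1) · μ(705/1) = 1 · -1 = -1
  d = 3: Id(3) · μ(705/3) = 3 · 1 = 3
  d = 5: Id(5) · μ(705/5) = 5 · 1 = 5
  d = 15: Id(15) · μ(705/15) = 15 · -1 = -15
  d = 47: Id(47) · μ(705/47) = 47 · 1 = 47
  d = 141: Id(141) · μ(705/141) = 141 · -1 = -141
  d = 235: Id(235) · μ(705/235) = 235 · -1 = -235
  d = 705: Id(705) · μ(705/705) = 705 · 1 = 705
Summing: (Id * μ)(705) = -1 + 3 + 5 + -15 + 47 + -141 + -235 + 705 = 368.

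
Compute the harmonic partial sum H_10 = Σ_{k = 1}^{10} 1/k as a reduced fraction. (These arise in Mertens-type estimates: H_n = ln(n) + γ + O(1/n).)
H_10 = 7381/2520

Direct summation: H_10 = 1 + 1/2 + ... + 1/10. The least common denominator is lcm(1, ..., 10) = 2520; over this denominator the numerator is 2520 + 1260 + 840 + 630 + 504 + 420 + 360 + 315 + 280 + 252 = 7381, so H_10 = 7381/2520 (already in lowest terms) ≈ 2.92897. (The PNT-adjacent estimate ln(10) + γ ≈ 2.87980 matches within O(1/n).)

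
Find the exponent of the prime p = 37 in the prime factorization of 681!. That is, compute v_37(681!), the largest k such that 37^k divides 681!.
v_37(681!) = 18

Legendre's formula: v_p(n!) = Σ_{k ≥ 1} ⌊n / p^k⌋. For p = 37, n = 681, the terms are:
  ⌊681/37^1⌋ = ⌊681/37⌋ = 18
(the next term ⌊681/37^2⌋ = 0, terminating the sum). Summing: v_37(681!) = 18 = 18.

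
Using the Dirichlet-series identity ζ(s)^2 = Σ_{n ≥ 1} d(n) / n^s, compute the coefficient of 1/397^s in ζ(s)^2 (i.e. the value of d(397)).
d(397) = 2

ζ(s)^2 = (Σ 1/m^s)(Σ 1/k^s). The coefficient of 1/n^s in the product is the number of ordered pairs (m, k) with mk = n, which equals d(n). For n = 397, divisors are [1, 397], so d(397) = 2.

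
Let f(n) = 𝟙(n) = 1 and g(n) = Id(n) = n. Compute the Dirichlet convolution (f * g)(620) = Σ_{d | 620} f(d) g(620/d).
(𝟙 * Id)(620) = 1344

Divisors of 620: [1, 2, 4, 5, 10, 20, 31, 62, 124, 155, 310, 620]. For each d | 620:
  d = 1: 𝟙(1) · Id(620/1) = 1 · 620 = 620
  d = 2: 𝟙(2) · Id(620/2) = 1 · 310 = 310
  d = 4: 𝟙(4) · Id(620/4) = 1 · 155 = 155
  d = 5: 𝟙(5) · Id(620/5) = 1 · 124 = 124
  d = 10: 𝟙(10) · Id(620/10) = 1 · 62 = 62
  d = 20: 𝟙(20) · Id(620/20) = 1 · 31 = 31
  d = 31: 𝟙(31) · Id(620/31) = 1 · 20 = 20
  d = 62: 𝟙(62) · Id(620/62) = 1 · 10 = 10
  d = 124: 𝟙(124) · Id(620/124) = 1 · 5 = 5
  d = 155: 𝟙(155) · Id(620/155) = 1 · 4 = 4
  d = 310: 𝟙(310) · Id(620/310) = 1 · 2 = 2
  d = 620: 𝟙(620) · Id(620/620) = 1 · 1 = 1
Summing: (𝟙 * Id)(620) = 620 + 310 + 155 + 124 + 62 + 31 + 20 + 10 + 5 + 4 + 2 + 1 = 1344.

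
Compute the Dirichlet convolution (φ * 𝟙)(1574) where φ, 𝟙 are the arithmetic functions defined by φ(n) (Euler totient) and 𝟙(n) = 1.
(φ * 𝟙)(1574) = 1574

Divisors of 1574: [1, 2, 787, 1574]. For each d | 1574:
  d = 1: φ(1) · 𝟙(1574/1) = 1 · 1 = 1
  d = 2: φ(2) · 𝟙(1574/2) = 1 · 1 = 1
  d = 787: φ(787) · 𝟙(1574/787) = 786 · 1 = 786
  d = 1574: φ(1574) · 𝟙(1574/1574) = 786 · 1 = 786
Summing: (φ * 𝟙)(1574) = 1 + 1 + 786 + 786 = 1574.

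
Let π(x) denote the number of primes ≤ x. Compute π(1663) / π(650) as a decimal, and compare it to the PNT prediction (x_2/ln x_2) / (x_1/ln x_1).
π(1663)/π(650) = 261/118 ≈ 2.2119;  PNT prediction ≈ 2.2344.

π(650) = 118 and π(1663) = 261, so π(1663)/π(650) ≈ 2.2119. The PNT-predicted ratio is (1663/ln(1663)) / (650/ln(650)) ≈ 2.2344. The two agree to within a few percent, as expected.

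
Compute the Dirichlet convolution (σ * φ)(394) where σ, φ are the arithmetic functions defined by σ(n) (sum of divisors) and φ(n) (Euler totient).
(σ * φ)(394) = 1576

Divisors of 394: [1, 2, 197, 394]. For each d | 394:
  d = 1: σ(1) · φ(394/1) = 1 · 196 = 196
  d = 2: σ(2) · φ(394/2) = 3 · 196 = 588
  d = 197: σ(197) · φ(394/197) = 198 · 1 = 198
  d = 394: σ(394) · φ(394/394) = 594 · 1 = 594
Summing: (σ * φ)(394) = 196 + 588 + 198 + 594 = 1576.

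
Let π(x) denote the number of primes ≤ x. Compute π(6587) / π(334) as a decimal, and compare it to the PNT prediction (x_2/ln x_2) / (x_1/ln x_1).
π(6587)/π(334) = 852/67 ≈ 12.7164;  PNT prediction ≈ 13.0339.

π(334) = 67 and π(6587) = 852, so π(6587)/π(334) ≈ 12.7164. The PNT-predicted ratio is (6587/ln(6587)) / (334/ln(334)) ≈ 13.0339. The two agree to within a few percent, as expected.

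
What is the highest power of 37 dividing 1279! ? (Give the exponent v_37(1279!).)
v_37(1279!) = 34

Legendre's formula: v_p(n!) = Σ_{k ≥ 1} ⌊n / p^k⌋. For p = 37, n = 1279, the terms are:
  ⌊1279/37^1⌋ = ⌊1279/37⌋ = 34
(the next term ⌊1279/37^2⌋ = 0, terminating the sum). Summing: v_37(1279!) = 34 = 34.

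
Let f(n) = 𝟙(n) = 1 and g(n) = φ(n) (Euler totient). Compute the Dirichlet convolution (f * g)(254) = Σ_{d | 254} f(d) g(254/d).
(𝟙 * φ)(254) = 254

Divisors of 254: [1, 2, 127, 254]. For each d | 254:
  d = 1: 𝟙(1) · φ(254/1) = 1 · 126 = 126
  d = 2: 𝟙(2) · φ(254/2) = 1 · 126 = 126
  d = 127: 𝟙(127) · φ(254/127) = 1 · 1 = 1
  d = 254: 𝟙(254) · φ(254/254) = 1 · 1 = 1
Summing: (𝟙 * φ)(254) = 126 + 126 + 1 + 1 = 254.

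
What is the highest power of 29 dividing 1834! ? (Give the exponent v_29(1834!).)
v_29(1834!) = 65

Legendre's formula: v_p(n!) = Σ_{k ≥ 1} ⌊n / p^k⌋. For p = 29, n = 1834, the terms are:
  ⌊1834/29^1⌋ = ⌊1834/29⌋ = 63
  ⌊1834/29^2⌋ = ⌊1834/841⌋ = 2
(the next term ⌊1834/29^3⌋ = 0, terminating the sum). Summing: v_29(1834!) = 63 + 2 = 65.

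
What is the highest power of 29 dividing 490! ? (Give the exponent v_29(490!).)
v_29(490!) = 16

Legendre's formula: v_p(n!) = Σ_{k ≥ 1} ⌊n / p^k⌋. For p = 29, n = 490, the terms are:
  ⌊490/29^1⌋ = ⌊490/29⌋ = 16
(the next term ⌊490/29^2⌋ = 0, terminating the sum). Summing: v_29(490!) = 16 = 16.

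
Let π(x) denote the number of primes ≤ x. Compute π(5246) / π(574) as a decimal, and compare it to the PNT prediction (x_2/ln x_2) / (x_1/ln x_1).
π(5246)/π(574) = 697/105 ≈ 6.6381;  PNT prediction ≈ 6.7785.

π(574) = 105 and π(5246) = 697, so π(5246)/π(574) ≈ 6.6381. The PNT-predicted ratio is (5246/ln(5246)) / (574/ln(574)) ≈ 6.7785. The two agree to within a few percent, as expected.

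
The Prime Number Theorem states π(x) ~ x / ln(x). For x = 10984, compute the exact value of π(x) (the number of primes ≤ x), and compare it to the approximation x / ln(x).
π(10984) = 1333;  x/ln(x) ≈ 1180.54;  relative error ≈ 11.44%.

Directly count primes up to 10984: π(10984) = 1333. The PNT approximation gives 10984/ln(10984) ≈ 10984/9.30419 ≈ 1180.54. Relative error (π(x) − x/ln(x)) / π(x) ≈ 11.44%; the approximation is known to undercount slightly (Li(x) is a better estimate).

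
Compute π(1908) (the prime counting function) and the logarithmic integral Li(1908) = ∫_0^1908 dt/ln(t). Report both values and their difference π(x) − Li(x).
π(1908) = 292;  Li(1908) ≈ 302.67;  π(x) − Li(x) ≈ -10.67.

Direct count of primes ≤ 1908 gives π(1908) = 292. Numerical evaluation of the logarithmic integral gives Li(1908) ≈ 302.67. The difference π(x) − Li(x) ≈ -10.67 is typically negative for small/moderate x (Li(x) overestimates), though Littlewood's theorem shows this sign changes infinitely often.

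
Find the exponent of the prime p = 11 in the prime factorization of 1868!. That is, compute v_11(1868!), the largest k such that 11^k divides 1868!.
v_11(1868!) = 185

Legendre's formula: v_p(n!) = Σ_{k ≥ 1} ⌊n / p^k⌋. For p = 11, n = 1868, the terms are:
  ⌊1868/11^1⌋ = ⌊1868/11⌋ = 169
  ⌊1868/11^2⌋ = ⌊1868/121⌋ = 15
  ⌊1868/11^3⌋ = ⌊1868/1331⌋ = 1
(the next term ⌊1868/11^4⌋ = 0, terminating the sum). Summing: v_11(1868!) = 169 + 15 + 1 = 185.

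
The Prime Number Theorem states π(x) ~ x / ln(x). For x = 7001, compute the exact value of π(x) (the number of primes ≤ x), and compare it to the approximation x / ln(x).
π(7001) = 901;  x/ln(x) ≈ 790.73;  relative error ≈ 12.24%.

Directly count primes up to 7001: π(7001) = 901. The PNT approximation gives 7001/ln(7001) ≈ 7001/8.85381 ≈ 790.73. Relative error (π(x) − x/ln(x)) / π(x) ≈ 12.24%; the approximation is known to undercount slightly (Li(x) is a better estimate).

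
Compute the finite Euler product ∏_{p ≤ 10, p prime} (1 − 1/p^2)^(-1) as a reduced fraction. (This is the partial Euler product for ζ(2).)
∏ = 1225/768

The primes p ≤ 10 are [2, 3, 5, 7]. For each prime, (1 − 1/p^2)^(-1) = p^2 / (p^2 − 1). The product is (1 − 1/2^2)^(-1), (1 − 1/3^2)^(-1), (1 − 1/5^2)^(-1), (1 − 1/7^2)^(-1) = ∏ p^2 / (p^2 − 1) = 1225/768.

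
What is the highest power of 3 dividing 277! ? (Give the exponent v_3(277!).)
v_3(277!) = 136

Legendre's formula: v_p(n!) = Σ_{k ≥ 1} ⌊n / p^k⌋. For p = 3, n = 277, the terms are:
  ⌊277/3^1⌋ = ⌊277/3⌋ = 92
  ⌊277/3^2⌋ = ⌊277/9⌋ = 30
  ⌊277/3^3⌋ = ⌊277/27⌋ = 10
  ⌊277/3^4⌋ = ⌊277/81⌋ = 3
  ⌊277/3^5⌋ = ⌊277/243⌋ = 1
(the next term ⌊277/3^6⌋ = 0, terminating the sum). Summing: v_3(277!) = 92 + 30 + 10 + 3 + 1 = 136.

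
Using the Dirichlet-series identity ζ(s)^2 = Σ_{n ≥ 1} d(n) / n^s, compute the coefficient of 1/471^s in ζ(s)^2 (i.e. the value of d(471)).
d(471) = 4

ζ(s)^2 = (Σ 1/m^s)(Σ 1/k^s). The coefficient of 1/n^s in the product is the number of ordered pairs (m, k) with mk = n, which equals d(n). For n = 471, divisors are [1, 3, 157, 471], so d(471) = 4.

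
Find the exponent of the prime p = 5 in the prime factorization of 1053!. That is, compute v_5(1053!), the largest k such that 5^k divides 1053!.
v_5(1053!) = 261

Legendre's formula: v_p(n!) = Σ_{k ≥ 1} ⌊n / p^k⌋. For p = 5, n = 1053, the terms are:
  ⌊1053/5^1⌋ = ⌊1053/5⌋ = 210
  ⌊1053/5^2⌋ = ⌊1053/25⌋ = 42
  ⌊1053/5^3⌋ = ⌊1053/125⌋ = 8
  ⌊1053/5^4⌋ = ⌊1053/625⌋ = 1
(the next term ⌊1053/5^5⌋ = 0, terminating the sum). Summing: v_5(1053!) = 210 + 42 + 8 + 1 = 261.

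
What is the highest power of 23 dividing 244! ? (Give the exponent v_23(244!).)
v_23(244!) = 10

Legendre's formula: v_p(n!) = Σ_{k ≥ 1} ⌊n / p^k⌋. For p = 23, n = 244, the terms are:
  ⌊244/23^1⌋ = ⌊244/23⌋ = 10
(the next term ⌊244/23^2⌋ = 0, terminating the sum). Summing: v_23(244!) = 10 = 10.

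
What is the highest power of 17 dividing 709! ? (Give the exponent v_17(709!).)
v_17(709!) = 43

Legendre's formula: v_p(n!) = Σ_{k ≥ 1} ⌊n / p^k⌋. For p = 17, n = 709, the terms are:
  ⌊709/17^1⌋ = ⌊709/17⌋ = 41
  ⌊709/17^2⌋ = ⌊709/289⌋ = 2
(the next term ⌊709/17^3⌋ = 0, terminating the sum). Summing: v_17(709!) = 41 + 2 = 43.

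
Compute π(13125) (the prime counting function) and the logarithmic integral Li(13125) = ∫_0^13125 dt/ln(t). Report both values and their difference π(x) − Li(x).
π(13125) = 1561;  Li(13125) ≈ 1580.30;  π(x) − Li(x) ≈ -19.30.

Direct count of primes ≤ 13125 gives π(13125) = 1561. Numerical evaluation of the logarithmic integral gives Li(13125) ≈ 1580.30. The difference π(x) − Li(x) ≈ -19.30 is typically negative for small/moderate x (Li(x) overestimates), though Littlewood's theorem shows this sign changes infinitely often.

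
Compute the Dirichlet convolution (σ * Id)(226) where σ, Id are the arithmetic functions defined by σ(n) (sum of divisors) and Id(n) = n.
(σ * Id)(226) = 1135

Divisors of 226: [1, 2, 113, 226]. For each d | 226:
  d = 1: σ(1) · Id(226/1) = 1 · 226 = 226
  d = 2: σ(2) · Id(226/2) = 3 · 113 = 339
  d = 113: σ(113) · Id(226/113) = 114 · 2 = 228
  d = 226: σ(226) · Id(226/226) = 342 · 1 = 342
Summing: (σ * Id)(226) = 226 + 339 + 228 + 342 = 1135.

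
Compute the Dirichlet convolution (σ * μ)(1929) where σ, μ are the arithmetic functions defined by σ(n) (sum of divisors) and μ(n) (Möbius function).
(σ * μ)(1929) = 1929

Divisors of 1929: [1, 3, 643, 1929]. For each d | 1929:
  d = 1: σ(1) · μ(1929/1) = 1 · 1 = 1
  d = 3: σ(3) · μ(1929/3) = 4 · -1 = -4
  d = 643: σ(643) · μ(1929/643) = 644 · -1 = -644
  d = 1929: σ(1929) · μ(1929/1929) = 2576 · 1 = 2576
Summing: (σ * μ)(1929) = 1 + -4 + -644 + 2576 = 1929.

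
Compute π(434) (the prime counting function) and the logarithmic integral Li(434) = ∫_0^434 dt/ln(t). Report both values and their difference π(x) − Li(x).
π(434) = 84;  Li(434) ≈ 91.05;  π(x) − Li(x) ≈ -7.05.

Direct count of primes ≤ 434 gives π(434) = 84. Numerical evaluation of the logarithmic integral gives Li(434) ≈ 91.05. The difference π(x) − Li(x) ≈ -7.05 is typically negative for small/moderate x (Li(x) overestimates), though Littlewood's theorem shows this sign changes infinitely often.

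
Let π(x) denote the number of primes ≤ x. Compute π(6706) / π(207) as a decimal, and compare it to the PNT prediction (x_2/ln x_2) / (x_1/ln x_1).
π(6706)/π(207) = 865/46 ≈ 18.8043;  PNT prediction ≈ 19.6078.

π(207) = 46 and π(6706) = 865, so π(6706)/π(207) ≈ 18.8043. The PNT-predicted ratio is (6706/ln(6706)) / (207/ln(207)) ≈ 19.6078. The two agree to within a few percent, as expected.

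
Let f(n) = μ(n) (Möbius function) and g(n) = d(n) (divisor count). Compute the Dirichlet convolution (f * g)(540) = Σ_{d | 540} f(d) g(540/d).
(μ * d)(540) = 1

Divisors of 540: [1, 2, 3, 4, 5, 6, 9, 10, 12, 15, 18, 20, 27, 30, 36, 45, 54, 60, 90, 108, 135, 180, 270, 540]. For each d | 540:
  d = 1: μ(1) · d(540/1) = 1 · 24 = 24
  d = 2: μ(2) · d(540/2) = -1 · 16 = -16
  d = 3: μ(3) · d(540/3) = -1 · 18 = -18
  d = 4: μ(4) · d(540/4) = 0 · 8 = 0
  d = 5: μ(5) · d(540/5) = -1 · 12 = -12
  d = 6: μ(6) · d(540/6) = 1 · 12 = 12
  d = 9: μ(9) · d(540/9) = 0 · 12 = 0
  d = 10: μ(10) · d(540/10) = 1 · 8 = 8
  d = 12: μ(12) · d(540/12) = 0 · 6 = 0
  d = 15: μ(15) · d(540/15) = 1 · 9 = 9
  d = 18: μ(18) · d(540/18) = 0 · 8 = 0
  d = 20: μ(20) · d(540/20) = 0 · 4 = 0
  d = 27: μ(27) · d(540/27) = 0 · 6 = 0
  d = 30: μ(30) · d(540/30) = -1 · 6 = -6
  d = 36: μ(36) · d(540/36) = 0 · 4 = 0
  d = 45: μ(45) · d(540/45) = 0 · 6 = 0
  d = 54: μ(54) · d(540/54) = 0 · 4 = 0
  d = 60: μ(60) · d(540/60) = 0 · 3 = 0
  d = 90: μ(90) · d(540/90) = 0 · 4 = 0
  d = 108: μ(108) · d(540/108) = 0 · 2 = 0
  d = 135: μ(135) · d(540/135) = 0 · 3 = 0
  d = 180: μ(180) · d(540/180) = 0 · 2 = 0
  d = 270: μ(270) · d(540/270) = 0 · 2 = 0
  d = 540: μ(540) · d(540/540) = 0 · 1 = 0
Summing: (μ * d)(540) = 24 + -16 + -18 + 0 + -12 + 12 + 0 + 8 + 0 + 9 + 0 + 0 + 0 + -6 + 0 + 0 + 0 + 0 + 0 + 0 + 0 + 0 + 0 + 0 = 1.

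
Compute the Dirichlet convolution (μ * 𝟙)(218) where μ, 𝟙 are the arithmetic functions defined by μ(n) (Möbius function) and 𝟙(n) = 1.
(μ * 𝟙)(218) = 0

Divisors of 218: [1, 2, 109, 218]. For each d | 218:
  d = 1: μ(1) · 𝟙(218/1) = 1 · 1 = 1
  d = 2: μ(2) · 𝟙(218/2) = -1 · 1 = -1
  d = 109: μ(109) · 𝟙(218/109) = -1 · 1 = -1
  d = 218: μ(218) · 𝟙(218/218) = 1 · 1 = 1
Summing: (μ * 𝟙)(218) = 1 + -1 + -1 + 1 = 0.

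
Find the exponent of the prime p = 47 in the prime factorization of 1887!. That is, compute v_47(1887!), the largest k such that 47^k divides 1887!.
v_47(1887!) = 40

Legendre's formula: v_p(n!) = Σ_{k ≥ 1} ⌊n / p^k⌋. For p = 47, n = 1887, the terms are:
  ⌊1887/47^1⌋ = ⌊1887/47⌋ = 40
(the next term ⌊1887/47^2⌋ = 0, terminating the sum). Summing: v_47(1887!) = 40 = 40.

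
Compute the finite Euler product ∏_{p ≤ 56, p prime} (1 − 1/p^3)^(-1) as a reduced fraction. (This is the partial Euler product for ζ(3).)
∏ = 16238292364256237331040396846411171054751/13509219810297755163480275884866445246464

The primes p ≤ 56 are [2, 3, 5, 7, 11, 13, 17, 19, 23, 29, 31, 37, 41, 43, 47, 53]. For each prime, (1 − 1/p^3)^(-1) = p^3 / (p^3 − 1). The product is (1 − 1/2^3)^(-1), (1 − 1/3^3)^(-1), (1 − 1/5^3)^(-1), (1 − 1/7^3)^(-1), (1 − 1/11^3)^(-1), (1 − 1/13^3)^(-1), (1 − 1/17^3)^(-1), (1 − 1/19^3)^(-1), (1 − 1/23^3)^(-1), (1 − 1/29^3)^(-1), (1 − 1/31^3)^(-1), (1 − 1/37^3)^(-1), (1 − 1/41^3)^(-1), (1 − 1/43^3)^(-1), (1 − 1/47^3)^(-1), (1 − 1/53^3)^(-1) = ∏ p^3 / (p^3 − 1) = 16238292364256237331040396846411171054751/13509219810297755163480275884866445246464.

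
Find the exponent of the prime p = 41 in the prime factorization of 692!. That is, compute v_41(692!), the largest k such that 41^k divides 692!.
v_41(692!) = 16

Legendre's formula: v_p(n!) = Σ_{k ≥ 1} ⌊n / p^k⌋. For p = 41, n = 692, the terms are:
  ⌊692/41^1⌋ = ⌊692/41⌋ = 16
(the next term ⌊692/41^2⌋ = 0, terminating the sum). Summing: v_41(692!) = 16 = 16.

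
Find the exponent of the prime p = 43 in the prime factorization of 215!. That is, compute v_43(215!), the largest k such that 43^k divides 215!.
v_43(215!) = 5

Legendre's formula: v_p(n!) = Σ_{k ≥ 1} ⌊n / p^k⌋. For p = 43, n = 215, the terms are:
  ⌊215/43^1⌋ = ⌊215/43⌋ = 5
(the next term ⌊215/43^2⌋ = 0, terminating the sum). Summing: v_43(215!) = 5 = 5.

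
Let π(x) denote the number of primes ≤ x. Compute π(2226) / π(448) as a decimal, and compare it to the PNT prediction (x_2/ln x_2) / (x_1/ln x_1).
π(2226)/π(448) = 331/86 ≈ 3.8488;  PNT prediction ≈ 3.9353.

π(448) = 86 and π(2226) = 331, so π(2226)/π(448) ≈ 3.8488. The PNT-predicted ratio is (2226/ln(2226)) / (448/ln(448)) ≈ 3.9353. The two agree to within a few percent, as expected.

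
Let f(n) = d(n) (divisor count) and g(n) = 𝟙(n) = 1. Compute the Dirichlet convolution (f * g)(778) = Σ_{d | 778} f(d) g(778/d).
(d * 𝟙)(778) = 9

Divisors of 778: [1, 2, 389, 778]. For each d | 778:
  d = 1: d(1) · 𝟙(778/1) = 1 · 1 = 1
  d = 2: d(2) · 𝟙(778/2) = 2 · 1 = 2
  d = 389: d(389) · 𝟙(778/389) = 2 · 1 = 2
  d = 778: d(778) · 𝟙(778/778) = 4 · 1 = 4
Summing: (d * 𝟙)(778) = 1 + 2 + 2 + 4 = 9.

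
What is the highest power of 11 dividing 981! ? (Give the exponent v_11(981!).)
v_11(981!) = 97

Legendre's formula: v_p(n!) = Σ_{k ≥ 1} ⌊n / p^k⌋. For p = 11, n = 981, the terms are:
  ⌊981/11^1⌋ = ⌊981/11⌋ = 89
  ⌊981/11^2⌋ = ⌊981/121⌋ = 8
(the next term ⌊981/11^3⌋ = 0, terminating the sum). Summing: v_11(981!) = 89 + 8 = 97.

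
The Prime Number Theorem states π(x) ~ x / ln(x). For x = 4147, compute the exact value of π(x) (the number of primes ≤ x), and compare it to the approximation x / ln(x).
π(4147) = 570;  x/ln(x) ≈ 497.83;  relative error ≈ 12.66%.

Directly count primes up to 4147: π(4147) = 570. The PNT approximation gives 4147/ln(4147) ≈ 4147/8.33014 ≈ 497.83. Relative error (π(x) − x/ln(x)) / π(x) ≈ 12.66%; the approximation is known to undercount slightly (Li(x) is a better estimate).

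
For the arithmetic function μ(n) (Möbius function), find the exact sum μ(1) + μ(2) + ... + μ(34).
Σ_{n ≤ 34} μ(n) = -2

Compute μ(n) for each 1 ≤ n ≤ 34: μ(1) = 1, μ(2) = -1, μ(3) = -1, μ(4) = 0, μ(5) = -1, μ(6) = 1, μ(7) = -1, μ(8) = 0, μ(9) = 0, μ(10) = 1, μ(11) = -1, μ(12) = 0, μ(13) = -1, μ(14) = 1, μ(15) = 1, μ(16) = 0, μ(17) = -1, μ(18) = 0, μ(19) = -1, μ(20) = 0, μ(21) = 1, μ(22) = 1, μ(23) = -1, μ(24) = 0, μ(25) = 0, μ(26) = 1, μ(27) = 0, μ(28) = 0, μ(29) = -1, μ(30) = -1, μ(31) = -1, μ(32) = 0, μ(33) = 1, μ(34) = 1. Summing all 34 values: -2. (Mertens function M(x) = Σ_{n ≤ x} μ(n); on average M(x) should be small (PNT ⟺ M(x) = o(x)).)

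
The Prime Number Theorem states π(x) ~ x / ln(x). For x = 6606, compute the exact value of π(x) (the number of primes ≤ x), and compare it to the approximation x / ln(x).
π(6606) = 853;  x/ln(x) ≈ 751.05;  relative error ≈ 11.95%.

Directly count primes up to 6606: π(6606) = 853. The PNT approximation gives 6606/ln(6606) ≈ 6606/8.79573 ≈ 751.05. Relative error (π(x) − x/ln(x)) / π(x) ≈ 11.95%; the approximation is known to undercount slightly (Li(x) is a better estimate).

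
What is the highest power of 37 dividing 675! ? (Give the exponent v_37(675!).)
v_37(675!) = 18

Legendre's formula: v_p(n!) = Σ_{k ≥ 1} ⌊n / p^k⌋. For p = 37, n = 675, the terms are:
  ⌊675/37^1⌋ = ⌊675/37⌋ = 18
(the next term ⌊675/37^2⌋ = 0, terminating the sum). Summing: v_37(675!) = 18 = 18.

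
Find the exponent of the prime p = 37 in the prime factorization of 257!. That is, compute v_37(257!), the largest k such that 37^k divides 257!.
v_37(257!) = 6

Legendre's formula: v_p(n!) = Σ_{k ≥ 1} ⌊n / p^k⌋. For p = 37, n = 257, the terms are:
  ⌊257/37^1⌋ = ⌊257/37⌋ = 6
(the next term ⌊257/37^2⌋ = 0, terminating the sum). Summing: v_37(257!) = 6 = 6.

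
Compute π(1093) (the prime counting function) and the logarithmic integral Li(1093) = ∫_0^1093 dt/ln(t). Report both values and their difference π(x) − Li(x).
π(1093) = 183;  Li(1093) ≈ 190.99;  π(x) − Li(x) ≈ -7.99.

Direct count of primes ≤ 1093 gives π(1093) = 183. Numerical evaluation of the logarithmic integral gives Li(1093) ≈ 190.99. The difference π(x) − Li(x) ≈ -7.99 is typically negative for small/moderate x (Li(x) overestimates), though Littlewood's theorem shows this sign changes infinitely often.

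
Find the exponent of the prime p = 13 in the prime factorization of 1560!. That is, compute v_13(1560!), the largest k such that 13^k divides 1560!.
v_13(1560!) = 129

Legendre's formula: v_p(n!) = Σ_{k ≥ 1} ⌊n / p^k⌋. For p = 13, n = 1560, the terms are:
  ⌊1560/13^1⌋ = ⌊1560/13⌋ = 120
  ⌊1560/13^2⌋ = ⌊1560/169⌋ = 9
(the next term ⌊1560/13^3⌋ = 0, terminating the sum). Summing: v_13(1560!) = 120 + 9 = 129.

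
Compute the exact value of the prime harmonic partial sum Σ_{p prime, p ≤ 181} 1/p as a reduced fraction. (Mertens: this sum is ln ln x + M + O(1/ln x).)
Σ 1/p = 10408867916382550633331528920459565913027063402071390584941986323453055203/5397346292805549782720214077673687806275517530364350655459511599582614290

π(181) = 42, so the primes ≤ 181 are [2, 3, 5, 7, 11, 13, 17, 19, 23, 29, 31, 37, 41, 43, 47, 53, 59, 61, 67, 71, 73, 79, 83, 89, 97, 101, 103, 107, 109, 113, 127, 131, 137, 139, 149, 151, 157, 163, 167, 173, 179, 181]. Summing 1/p over these primes: 10408867916382550633331528920459565913027063402071390584941986323453055203/5397346292805549782720214077673687806275517530364350655459511599582614290 ≈ 1.9285. Mertens estimate ln ln(181) + 0.2615 ≈ 1.9099.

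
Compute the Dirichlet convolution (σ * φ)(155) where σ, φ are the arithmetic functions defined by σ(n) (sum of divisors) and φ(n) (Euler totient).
(σ * φ)(155) = 620

Divisors of 155: [1, 5, 31, 155]. For each d | 155:
  d = 1: σ(1) · φ(155/1) = 1 · 120 = 120
  d = 5: σ(5) · φ(155/5) = 6 · 30 = 180
  d = 31: σ(31) · φ(155/31) = 32 · 4 = 128
  d = 155: σ(155) · φ(155/155) = 192 · 1 = 192
Summing: (σ * φ)(155) = 120 + 180 + 128 + 192 = 620.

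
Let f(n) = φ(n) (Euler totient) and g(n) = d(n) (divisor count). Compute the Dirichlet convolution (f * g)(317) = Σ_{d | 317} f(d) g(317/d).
(φ * d)(317) = 318

Divisors of 317: [1, 317]. For each d | 317:
  d = 1: φ(1) · d(317/1) = 1 · 2 = 2
  d = 317: φ(317) · d(317/317) = 316 · 1 = 316
Summing: (φ * d)(317) = 2 + 316 = 318.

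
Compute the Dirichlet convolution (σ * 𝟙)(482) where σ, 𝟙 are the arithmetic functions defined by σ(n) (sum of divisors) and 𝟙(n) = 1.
(σ * 𝟙)(482) = 972

Divisors of 482: [1, 2, 241, 482]. For each d | 482:
  d = 1: σ(1) · 𝟙(482/1) = 1 · 1 = 1
  d = 2: σ(2) · 𝟙(482/2) = 3 · 1 = 3
  d = 241: σ(241) · 𝟙(482/241) = 242 · 1 = 242
  d = 482: σ(482) · 𝟙(482/482) = 726 · 1 = 726
Summing: (σ * 𝟙)(482) = 1 + 3 + 242 + 726 = 972.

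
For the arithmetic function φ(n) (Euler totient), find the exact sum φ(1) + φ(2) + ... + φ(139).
Σ_{n ≤ 139} φ(n) = 5952

Compute φ(n) for each 1 ≤ n ≤ 139: φ(1) = 1, φ(2) = 1, φ(3) = 2, φ(4) = 2, φ(5) = 4, φ(6) = 2, φ(7) = 6, φ(8) = 4, φ(9) = 6, φ(10) = 4, φ(11) = 10, φ(12) = 4, φ(13) = 12, φ(14) = 6, φ(15) = 8, φ(16) = 8, φ(17) = 16, φ(18) = 6, φ(19) = 18, φ(20) = 8, φ(21) = 12, φ(22) = 10, φ(23) = 22, φ(24) = 8, φ(25) = 20, φ(26) = 12, φ(27) = 18, φ(28) = 12, φ(29) = 28, φ(30) = 8, φ(31) = 30, φ(32) = 16, φ(33) = 20, φ(34) = 16, φ(35) = 24, φ(36) = 12, φ(37) = 36, φ(38) = 18, φ(39) = 24, φ(40) = 16, φ(41) = 40, φ(42) = 12, φ(43) = 42, φ(44) = 20, φ(45) = 24, φ(46) = 22, φ(47) = 46, φ(48) = 16, φ(49) = 42, φ(50) = 20, φ(51) = 32, φ(52) = 24, φ(53) = 52, φ(54) = 18, φ(55) = 40, φ(56) = 24, φ(57) = 36, φ(58) = 28, φ(59) = 58, φ(60) = 16, φ(61) = 60, φ(62) = 30, φ(63) = 36, φ(64) = 32, φ(65) = 48, φ(66) = 20, φ(67) = 66, φ(68) = 32, φ(69) = 44, φ(70) = 24, φ(71) = 70, φ(72) = 24, φ(73) = 72, φ(74) = 36, φ(75) = 40, φ(76) = 36, φ(77) = 60, φ(78) = 24, φ(79) = 78, φ(80) = 32, φ(81) = 54, φ(82) = 40, φ(83) = 82, φ(84) = 24, φ(85) = 64, φ(86) = 42, φ(87) = 56, φ(88) = 40, φ(89) = 88, φ(90) = 24, φ(91) = 72, φ(92) = 44, φ(93) = 60, φ(94) = 46, φ(95) = 72, φ(96) = 32, φ(97) = 96, φ(98) = 42, φ(99) = 60, φ(100) = 40, φ(101) = 100, φ(102) = 32, φ(103) = 102, φ(104) = 48, φ(105) = 48, φ(106) = 52, φ(107) = 106, φ(108) = 36, φ(109) = 108, φ(110) = 40, φ(111) = 72, φ(112) = 48, φ(113) = 112, φ(114) = 36, φ(115) = 88, φ(116) = 56, φ(117) = 72, φ(118) = 58, φ(119) = 96, φ(120) = 32, φ(121) = 110, φ(122) = 60, φ(123) = 80, φ(124) = 60, φ(125) = 100, φ(126) = 36, φ(127) = 126, φ(128) = 64, φ(129) = 84, φ(130) = 48, φ(131) = 130, φ(132) = 40, φ(133) = 108, φ(134) = 66, φ(135) = 72, φ(136) = 64, φ(137) = 136, φ(138) = 44, φ(139) = 138. Summing all 139 values: 5952. (Average order: Σ_{n ≤ x} φ(n) ~ (3/π²) x². For x = 139, (3/π²)·139² ≈ 5872.88.)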